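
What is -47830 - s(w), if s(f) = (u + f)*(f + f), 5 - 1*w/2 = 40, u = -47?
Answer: -64210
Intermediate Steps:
w = -70 (w = 10 - 2*40 = 10 - 80 = -70)
s(f) = 2*f*(-47 + f) (s(f) = (-47 + f)*(f + f) = (-47 + f)*(2*f) = 2*f*(-47 + f))
-47830 - s(w) = -47830 - 2*(-70)*(-47 - 70) = -47830 - 2*(-70)*(-117) = -47830 - 1*16380 = -47830 - 16380 = -64210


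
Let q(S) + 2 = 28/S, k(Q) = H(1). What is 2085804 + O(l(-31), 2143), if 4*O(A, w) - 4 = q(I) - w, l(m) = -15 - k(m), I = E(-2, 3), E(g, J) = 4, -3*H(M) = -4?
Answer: 4170541/2 ≈ 2.0853e+6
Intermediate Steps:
H(M) = 4/3 (H(M) = -⅓*(-4) = 4/3)
I = 4
k(Q) = 4/3
q(S) = -2 + 28/S
l(m) = -49/3 (l(m) = -15 - 1*4/3 = -15 - 4/3 = -49/3)
O(A, w) = 9/4 - w/4 (O(A, w) = 1 + ((-2 + 28/4) - w)/4 = 1 + ((-2 + 28*(¼)) - w)/4 = 1 + ((-2 + 7) - w)/4 = 1 + (5 - w)/4 = 1 + (5/4 - w/4) = 9/4 - w/4)
2085804 + O(l(-31), 2143) = 2085804 + (9/4 - ¼*2143) = 2085804 + (9/4 - 2143/4) = 2085804 - 1067/2 = 4170541/2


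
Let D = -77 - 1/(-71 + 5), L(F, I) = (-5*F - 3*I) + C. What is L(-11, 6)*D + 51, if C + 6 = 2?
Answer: -4979/2 ≈ -2489.5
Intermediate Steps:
C = -4 (C = -6 + 2 = -4)
L(F, I) = -4 - 5*F - 3*I (L(F, I) = (-5*F - 3*I) - 4 = -4 - 5*F - 3*I)
D = -5081/66 (D = -77 - 1/(-66) = -77 - 1*(-1/66) = -77 + 1/66 = -5081/66 ≈ -76.985)
L(-11, 6)*D + 51 = (-4 - 5*(-11) - 3*6)*(-5081/66) + 51 = (-4 + 55 - 18)*(-5081/66) + 51 = 33*(-5081/66) + 51 = -5081/2 + 51 = -4979/2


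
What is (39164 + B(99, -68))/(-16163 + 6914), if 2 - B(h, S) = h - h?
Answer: -39166/9249 ≈ -4.2346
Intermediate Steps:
B(h, S) = 2 (B(h, S) = 2 - (h - h) = 2 - 1*0 = 2 + 0 = 2)
(39164 + B(99, -68))/(-16163 + 6914) = (39164 + 2)/(-16163 + 6914) = 39166/(-9249) = 39166*(-1/9249) = -39166/9249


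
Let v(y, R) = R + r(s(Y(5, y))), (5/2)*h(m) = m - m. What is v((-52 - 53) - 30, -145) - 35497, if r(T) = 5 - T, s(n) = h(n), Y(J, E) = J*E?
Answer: -35637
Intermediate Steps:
Y(J, E) = E*J
h(m) = 0 (h(m) = 2*(m - m)/5 = (⅖)*0 = 0)
s(n) = 0
v(y, R) = 5 + R (v(y, R) = R + (5 - 1*0) = R + (5 + 0) = R + 5 = 5 + R)
v((-52 - 53) - 30, -145) - 35497 = (5 - 145) - 35497 = -140 - 35497 = -35637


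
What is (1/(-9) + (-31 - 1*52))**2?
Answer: 559504/81 ≈ 6907.5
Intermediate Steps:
(1/(-9) + (-31 - 1*52))**2 = (-1/9 + (-31 - 52))**2 = (-1/9 - 83)**2 = (-748/9)**2 = 559504/81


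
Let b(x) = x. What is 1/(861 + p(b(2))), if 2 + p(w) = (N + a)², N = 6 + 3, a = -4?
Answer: 1/884 ≈ 0.0011312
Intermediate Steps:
N = 9
p(w) = 23 (p(w) = -2 + (9 - 4)² = -2 + 5² = -2 + 25 = 23)
1/(861 + p(b(2))) = 1/(861 + 23) = 1/884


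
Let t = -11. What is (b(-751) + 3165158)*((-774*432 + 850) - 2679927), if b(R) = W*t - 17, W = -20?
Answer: -9538641278645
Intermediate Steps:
b(R) = 203 (b(R) = -20*(-11) - 17 = 220 - 17 = 203)
(b(-751) + 3165158)*((-774*432 + 850) - 2679927) = (203 + 3165158)*((-774*432 + 850) - 2679927) = 3165361*((-334368 + 850) - 2679927) = 3165361*(-333518 - 2679927) = 3165361*(-3013445) = -9538641278645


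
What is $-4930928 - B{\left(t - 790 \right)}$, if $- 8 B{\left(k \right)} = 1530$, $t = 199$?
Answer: $- \frac{19722947}{4} \approx -4.9307 \cdot 10^{6}$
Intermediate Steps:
$B{\left(k \right)} = - \frac{765}{4}$ ($B{\left(k \right)} = \left(- \frac{1}{8}\right) 1530 = - \frac{765}{4}$)
$-4930928 - B{\left(t - 790 \right)} = -4930928 - - \frac{765}{4} = -4930928 + \frac{765}{4} = - \frac{19722947}{4}$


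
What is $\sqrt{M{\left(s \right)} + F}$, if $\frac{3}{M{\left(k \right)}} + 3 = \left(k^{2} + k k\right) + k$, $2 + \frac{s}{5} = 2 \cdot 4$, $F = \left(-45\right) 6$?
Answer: $\frac{i \sqrt{100137261}}{609} \approx 16.432 i$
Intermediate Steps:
$F = -270$
$s = 30$ ($s = -10 + 5 \cdot 2 \cdot 4 = -10 + 5 \cdot 8 = -10 + 40 = 30$)
$M{\left(k \right)} = \frac{3}{-3 + k + 2 k^{2}}$ ($M{\left(k \right)} = \frac{3}{-3 + \left(\left(k^{2} + k k\right) + k\right)} = \frac{3}{-3 + \left(\left(k^{2} + k^{2}\right) + k\right)} = \frac{3}{-3 + \left(2 k^{2} + k\right)} = \frac{3}{-3 + \left(k + 2 k^{2}\right)} = \frac{3}{-3 + k + 2 k^{2}}$)
$\sqrt{M{\left(s \right)} + F} = \sqrt{\frac{3}{-3 + 30 + 2 \cdot 30^{2}} - 270} = \sqrt{\frac{3}{-3 + 30 + 2 \cdot 900} - 270} = \sqrt{\frac{3}{-3 + 30 + 1800} - 270} = \sqrt{\frac{3}{1827} - 270} = \sqrt{3 \cdot \frac{1}{1827} - 270} = \sqrt{\frac{1}{609} - 270} = \sqrt{- \frac{164429}{609}} = \frac{i \sqrt{100137261}}{609}$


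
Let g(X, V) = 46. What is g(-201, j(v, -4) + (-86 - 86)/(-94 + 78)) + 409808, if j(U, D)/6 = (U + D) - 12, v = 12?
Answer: 409854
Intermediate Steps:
j(U, D) = -72 + 6*D + 6*U (j(U, D) = 6*((U + D) - 12) = 6*((D + U) - 12) = 6*(-12 + D + U) = -72 + 6*D + 6*U)
g(-201, j(v, -4) + (-86 - 86)/(-94 + 78)) + 409808 = 46 + 409808 = 409854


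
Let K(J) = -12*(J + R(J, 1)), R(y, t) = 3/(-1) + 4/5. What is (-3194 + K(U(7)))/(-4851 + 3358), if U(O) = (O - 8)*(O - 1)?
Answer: 15478/7465 ≈ 2.0734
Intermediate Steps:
U(O) = (-1 + O)*(-8 + O) (U(O) = (-8 + O)*(-1 + O) = (-1 + O)*(-8 + O))
R(y, t) = -11/5 (R(y, t) = 3*(-1) + 4*(⅕) = -3 + ⅘ = -11/5)
K(J) = 132/5 - 12*J (K(J) = -12*(J - 11/5) = -12*(-11/5 + J) = 132/5 - 12*J)
(-3194 + K(U(7)))/(-4851 + 3358) = (-3194 + (132/5 - 12*(8 + 7² - 9*7)))/(-4851 + 3358) = (-3194 + (132/5 - 12*(8 + 49 - 63)))/(-1493) = (-3194 + (132/5 - 12*(-6)))*(-1/1493) = (-3194 + (132/5 + 72))*(-1/1493) = (-3194 + 492/5)*(-1/1493) = -15478/5*(-1/1493) = 15478/7465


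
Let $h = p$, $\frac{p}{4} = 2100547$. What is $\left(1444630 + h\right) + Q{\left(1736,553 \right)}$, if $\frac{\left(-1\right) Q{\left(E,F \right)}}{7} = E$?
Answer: $9834666$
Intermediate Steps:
$p = 8402188$ ($p = 4 \cdot 2100547 = 8402188$)
$Q{\left(E,F \right)} = - 7 E$
$h = 8402188$
$\left(1444630 + h\right) + Q{\left(1736,553 \right)} = \left(1444630 + 8402188\right) - 12152 = 9846818 - 12152 = 9834666$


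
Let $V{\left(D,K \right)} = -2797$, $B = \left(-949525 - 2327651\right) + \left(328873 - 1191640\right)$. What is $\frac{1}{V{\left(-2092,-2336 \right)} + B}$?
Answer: $- \frac{1}{4142740} \approx -2.4139 \cdot 10^{-7}$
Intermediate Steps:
$B = -4139943$ ($B = -3277176 + \left(328873 - 1191640\right) = -3277176 - 862767 = -4139943$)
$\frac{1}{V{\left(-2092,-2336 \right)} + B} = \frac{1}{-2797 - 4139943} = \frac{1}{-4142740} = - \frac{1}{4142740}$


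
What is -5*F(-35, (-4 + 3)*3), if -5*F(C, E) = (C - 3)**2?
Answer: 1444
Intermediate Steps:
F(C, E) = -(-3 + C)**2/5 (F(C, E) = -(C - 3)**2/5 = -(-3 + C)**2/5)
-5*F(-35, (-4 + 3)*3) = -(-1)*(-3 - 35)**2 = -(-1)*(-38)**2 = -(-1)*1444 = -5*(-1444/5) = 1444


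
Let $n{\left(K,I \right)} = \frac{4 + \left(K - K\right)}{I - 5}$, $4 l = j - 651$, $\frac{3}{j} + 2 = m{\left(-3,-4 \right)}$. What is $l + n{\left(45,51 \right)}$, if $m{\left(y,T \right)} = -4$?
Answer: $- \frac{29953}{184} \approx -162.79$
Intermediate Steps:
$j = - \frac{1}{2}$ ($j = \frac{3}{-2 - 4} = \frac{3}{-6} = 3 \left(- \frac{1}{6}\right) = - \frac{1}{2} \approx -0.5$)
$l = - \frac{1303}{8}$ ($l = \frac{- \frac{1}{2} - 651}{4} = \frac{1}{4} \left(- \frac{1303}{2}\right) = - \frac{1303}{8} \approx -162.88$)
$n{\left(K,I \right)} = \frac{4}{-5 + I}$ ($n{\left(K,I \right)} = \frac{4 + 0}{-5 + I} = \frac{4}{-5 + I}$)
$l + n{\left(45,51 \right)} = - \frac{1303}{8} + \frac{4}{-5 + 51} = - \frac{1303}{8} + \frac{4}{46} = - \frac{1303}{8} + 4 \cdot \frac{1}{46} = - \frac{1303}{8} + \frac{2}{23} = - \frac{29953}{184}$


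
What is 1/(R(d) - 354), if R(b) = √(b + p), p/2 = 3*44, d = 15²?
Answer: -118/41609 - √489/124827 ≈ -0.0030131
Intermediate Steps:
d = 225
p = 264 (p = 2*(3*44) = 2*132 = 264)
R(b) = √(264 + b) (R(b) = √(b + 264) = √(264 + b))
1/(R(d) - 354) = 1/(√(264 + 225) - 354) = 1/(√489 - 354) = 1/(-354 + √489)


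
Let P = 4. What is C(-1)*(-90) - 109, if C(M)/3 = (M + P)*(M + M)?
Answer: 1511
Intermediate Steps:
C(M) = 6*M*(4 + M) (C(M) = 3*((M + 4)*(M + M)) = 3*((4 + M)*(2*M)) = 3*(2*M*(4 + M)) = 6*M*(4 + M))
C(-1)*(-90) - 109 = (6*(-1)*(4 - 1))*(-90) - 109 = (6*(-1)*3)*(-90) - 109 = -18*(-90) - 109 = 1620 - 109 = 1511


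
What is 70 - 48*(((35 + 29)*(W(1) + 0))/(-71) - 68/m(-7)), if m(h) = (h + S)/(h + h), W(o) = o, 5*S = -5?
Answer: 413594/71 ≈ 5825.3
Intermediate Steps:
S = -1 (S = (1/5)*(-5) = -1)
m(h) = (-1 + h)/(2*h) (m(h) = (h - 1)/(h + h) = (-1 + h)/((2*h)) = (-1 + h)*(1/(2*h)) = (-1 + h)/(2*h))
70 - 48*(((35 + 29)*(W(1) + 0))/(-71) - 68/m(-7)) = 70 - 48*(((35 + 29)*(1 + 0))/(-71) - 68*(-14/(-1 - 7))) = 70 - 48*((64*1)*(-1/71) - 68/((1/2)*(-1/7)*(-8))) = 70 - 48*(64*(-1/71) - 68/4/7) = 70 - 48*(-64/71 - 68*7/4) = 70 - 48*(-64/71 - 119) = 70 - 48*(-8513/71) = 70 + 408624/71 = 413594/71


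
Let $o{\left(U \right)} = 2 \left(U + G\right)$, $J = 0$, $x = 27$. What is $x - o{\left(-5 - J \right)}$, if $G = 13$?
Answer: $11$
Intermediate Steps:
$o{\left(U \right)} = 26 + 2 U$ ($o{\left(U \right)} = 2 \left(U + 13\right) = 2 \left(13 + U\right) = 26 + 2 U$)
$x - o{\left(-5 - J \right)} = 27 - \left(26 + 2 \left(-5 - 0\right)\right) = 27 - \left(26 + 2 \left(-5 + 0\right)\right) = 27 - \left(26 + 2 \left(-5\right)\right) = 27 - \left(26 - 10\right) = 27 - 16 = 11$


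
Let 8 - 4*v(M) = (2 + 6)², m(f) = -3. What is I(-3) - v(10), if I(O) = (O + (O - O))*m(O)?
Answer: 23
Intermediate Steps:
v(M) = -14 (v(M) = 2 - (2 + 6)²/4 = 2 - ¼*8² = 2 - ¼*64 = 2 - 16 = -14)
I(O) = -3*O (I(O) = (O + (O - O))*(-3) = (O + 0)*(-3) = O*(-3) = -3*O)
I(-3) - v(10) = -3*(-3) - 1*(-14) = 9 + 14 = 23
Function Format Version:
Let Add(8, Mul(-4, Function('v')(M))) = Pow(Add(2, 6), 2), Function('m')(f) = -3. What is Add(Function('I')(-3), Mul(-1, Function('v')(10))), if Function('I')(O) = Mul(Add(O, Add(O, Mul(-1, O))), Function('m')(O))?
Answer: 23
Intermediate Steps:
Function('v')(M) = -14 (Function('v')(M) = Add(2, Mul(Rational(-1, 4), Pow(Add(2, 6), 2))) = Add(2, Mul(Rational(-1, 4), Pow(8, 2))) = Add(2, Mul(Rational(-1, 4), 64)) = Add(2, -16) = -14)
Function('I')(O) = Mul(-3, O) (Function('I')(O) = Mul(Add(O, Add(O, Mul(-1, O))), -3) = Mul(Add(O, 0), -3) = Mul(O, -3) = Mul(-3, O))
Add(Function('I')(-3), Mul(-1, Function('v')(10))) = Add(Mul(-3, -3), Mul(-1, -14)) = Add(9, 14) = 23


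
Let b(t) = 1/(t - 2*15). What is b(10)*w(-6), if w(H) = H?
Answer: 3/10 ≈ 0.30000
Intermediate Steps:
b(t) = 1/(-30 + t) (b(t) = 1/(t - 30) = 1/(-30 + t))
b(10)*w(-6) = -6/(-30 + 10) = -6/(-20) = -1/20*(-6) = 3/10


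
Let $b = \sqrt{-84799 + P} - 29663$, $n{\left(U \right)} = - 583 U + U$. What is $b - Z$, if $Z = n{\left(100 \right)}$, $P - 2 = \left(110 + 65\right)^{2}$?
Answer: $28537 + 2 i \sqrt{13543} \approx 28537.0 + 232.75 i$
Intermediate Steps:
$P = 30627$ ($P = 2 + \left(110 + 65\right)^{2} = 2 + 175^{2} = 2 + 30625 = 30627$)
$n{\left(U \right)} = - 582 U$
$Z = -58200$ ($Z = \left(-582\right) 100 = -58200$)
$b = -29663 + 2 i \sqrt{13543}$ ($b = \sqrt{-84799 + 30627} - 29663 = \sqrt{-54172} - 29663 = 2 i \sqrt{13543} - 29663 = -29663 + 2 i \sqrt{13543} \approx -29663.0 + 232.75 i$)
$b - Z = \left(-29663 + 2 i \sqrt{13543}\right) - -58200 = \left(-29663 + 2 i \sqrt{13543}\right) + 58200 = 28537 + 2 i \sqrt{13543}$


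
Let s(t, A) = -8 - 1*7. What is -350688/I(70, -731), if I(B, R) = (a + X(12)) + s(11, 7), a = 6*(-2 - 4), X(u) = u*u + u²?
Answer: -116896/79 ≈ -1479.7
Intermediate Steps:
s(t, A) = -15 (s(t, A) = -8 - 7 = -15)
X(u) = 2*u² (X(u) = u² + u² = 2*u²)
a = -36 (a = 6*(-6) = -36)
I(B, R) = 237 (I(B, R) = (-36 + 2*12²) - 15 = (-36 + 2*144) - 15 = (-36 + 288) - 15 = 252 - 15 = 237)
-350688/I(70, -731) = -350688/237 = -350688*1/237 = -116896/79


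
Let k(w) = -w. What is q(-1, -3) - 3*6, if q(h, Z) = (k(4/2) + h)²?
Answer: -9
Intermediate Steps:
q(h, Z) = (-2 + h)² (q(h, Z) = (-4/2 + h)² = (-1*2 + h)² = (-2 + h)²)
q(-1, -3) - 3*6 = (-2 - 1)² - 3*6 = (-3)² - 18 = 9 - 18 = -9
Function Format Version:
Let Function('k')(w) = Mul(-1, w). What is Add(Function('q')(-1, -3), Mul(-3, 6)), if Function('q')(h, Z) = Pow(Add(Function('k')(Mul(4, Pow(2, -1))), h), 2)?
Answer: -9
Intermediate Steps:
Function('q')(h, Z) = Pow(Add(-2, h), 2) (Function('q')(h, Z) = Pow(Add(Mul(-1, Mul(4, Pow(2, -1))), h), 2) = Pow(Add(Mul(-1, Mul(4, Rational(1, 2))), h), 2) = Pow(Add(Mul(-1, 2), h), 2) = Pow(Add(-2, h), 2))
Add(Function('q')(-1, -3), Mul(-3, 6)) = Add(Pow(Add(-2, -1), 2), Mul(-3, 6)) = Add(Pow(-3, 2), -18) = Add(9, -18) = -9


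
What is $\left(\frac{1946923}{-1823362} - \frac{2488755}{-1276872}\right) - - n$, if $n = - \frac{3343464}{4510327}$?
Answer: $\frac{2953056257142569}{21086230515434936} \approx 0.14005$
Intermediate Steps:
$n = - \frac{3343464}{4510327}$ ($n = \left(-3343464\right) \frac{1}{4510327} = - \frac{3343464}{4510327} \approx -0.74129$)
$\left(\frac{1946923}{-1823362} - \frac{2488755}{-1276872}\right) - - n = \left(\frac{1946923}{-1823362} - \frac{2488755}{-1276872}\right) - \left(-1\right) \left(- \frac{3343464}{4510327}\right) = \left(1946923 \left(- \frac{1}{1823362}\right) - - \frac{9995}{5128}\right) - \frac{3343464}{4510327} = \left(- \frac{1946923}{1823362} + \frac{9995}{5128}\right) - \frac{3343464}{4510327} = \frac{4120341023}{4675100168} - \frac{3343464}{4510327} = \frac{2953056257142569}{21086230515434936}$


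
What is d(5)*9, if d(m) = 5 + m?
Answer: 90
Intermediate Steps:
d(5)*9 = (5 + 5)*9 = 10*9 = 90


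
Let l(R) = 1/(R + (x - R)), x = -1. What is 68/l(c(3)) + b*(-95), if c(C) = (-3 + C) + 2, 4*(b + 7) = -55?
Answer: 7613/4 ≈ 1903.3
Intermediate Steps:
b = -83/4 (b = -7 + (1/4)*(-55) = -7 - 55/4 = -83/4 ≈ -20.750)
c(C) = -1 + C
l(R) = -1 (l(R) = 1/(R + (-1 - R)) = 1/(-1) = -1)
68/l(c(3)) + b*(-95) = 68/(-1) - 83/4*(-95) = 68*(-1) + 7885/4 = -68 + 7885/4 = 7613/4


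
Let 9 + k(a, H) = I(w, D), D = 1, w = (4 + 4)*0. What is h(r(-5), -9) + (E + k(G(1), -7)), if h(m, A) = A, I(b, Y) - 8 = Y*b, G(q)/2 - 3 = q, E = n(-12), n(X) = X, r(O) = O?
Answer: -22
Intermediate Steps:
w = 0 (w = 8*0 = 0)
E = -12
G(q) = 6 + 2*q
I(b, Y) = 8 + Y*b
k(a, H) = -1 (k(a, H) = -9 + (8 + 1*0) = -9 + (8 + 0) = -9 + 8 = -1)
h(r(-5), -9) + (E + k(G(1), -7)) = -9 + (-12 - 1) = -9 - 13 = -22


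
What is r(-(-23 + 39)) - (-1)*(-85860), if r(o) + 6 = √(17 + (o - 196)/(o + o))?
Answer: -85866 + 3*√42/4 ≈ -85861.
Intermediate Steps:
r(o) = -6 + √(17 + (-196 + o)/(2*o)) (r(o) = -6 + √(17 + (o - 196)/(o + o)) = -6 + √(17 + (-196 + o)/((2*o))) = -6 + √(17 + (-196 + o)*(1/(2*o))) = -6 + √(17 + (-196 + o)/(2*o)))
r(-(-23 + 39)) - (-1)*(-85860) = (-6 + √(70 - 392*(-1/(-23 + 39)))/2) - (-1)*(-85860) = (-6 + √(70 - 392/((-1*16)))/2) - 1*85860 = (-6 + √(70 - 392/(-16))/2) - 85860 = (-6 + √(70 - 392*(-1/16))/2) - 85860 = (-6 + √(70 + 49/2)/2) - 85860 = (-6 + √(189/2)/2) - 85860 = (-6 + (3*√42/2)/2) - 85860 = (-6 + 3*√42/4) - 85860 = -85866 + 3*√42/4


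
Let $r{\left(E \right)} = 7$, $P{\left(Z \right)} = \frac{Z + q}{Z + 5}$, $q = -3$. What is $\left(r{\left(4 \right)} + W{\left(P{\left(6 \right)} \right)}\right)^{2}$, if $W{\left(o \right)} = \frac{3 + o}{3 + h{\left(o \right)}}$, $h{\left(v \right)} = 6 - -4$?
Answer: $\frac{1075369}{20449} \approx 52.588$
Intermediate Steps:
$h{\left(v \right)} = 10$ ($h{\left(v \right)} = 6 + 4 = 10$)
$P{\left(Z \right)} = \frac{-3 + Z}{5 + Z}$ ($P{\left(Z \right)} = \frac{Z - 3}{Z + 5} = \frac{-3 + Z}{5 + Z}$)
$W{\left(o \right)} = \frac{3}{13} + \frac{o}{13}$ ($W{\left(o \right)} = \frac{3 + o}{3 + 10} = \frac{3 + o}{13} = \left(3 + o\right) \frac{1}{13} = \frac{3}{13} + \frac{o}{13}$)
$\left(r{\left(4 \right)} + W{\left(P{\left(6 \right)} \right)}\right)^{2} = \left(7 + \left(\frac{3}{13} + \frac{\frac{1}{5 + 6} \left(-3 + 6\right)}{13}\right)\right)^{2} = \left(7 + \left(\frac{3}{13} + \frac{\frac{1}{11} \cdot 3}{13}\right)\right)^{2} = \left(7 + \left(\frac{3}{13} + \frac{1}{13} \cdot \frac{3}{11}\right)\right)^{2} = \left(7 + \left(\frac{3}{13} + \frac{3}{143}\right)\right)^{2} = \left(7 + \frac{36}{143}\right)^{2} = \left(\frac{1037}{143}\right)^{2} = \frac{1075369}{20449}$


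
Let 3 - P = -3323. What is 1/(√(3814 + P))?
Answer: √1785/3570 ≈ 0.011835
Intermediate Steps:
P = 3326 (P = 3 - 1*(-3323) = 3 + 3323 = 3326)
1/(√(3814 + P)) = 1/(√(3814 + 3326)) = 1/(√7140) = 1/(2*√1785) = √1785/3570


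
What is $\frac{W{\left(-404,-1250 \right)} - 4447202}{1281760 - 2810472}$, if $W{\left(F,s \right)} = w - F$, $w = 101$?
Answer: $\frac{4446697}{1528712} \approx 2.9088$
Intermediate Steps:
$W{\left(F,s \right)} = 101 - F$
$\frac{W{\left(-404,-1250 \right)} - 4447202}{1281760 - 2810472} = \frac{\left(101 - -404\right) - 4447202}{1281760 - 2810472} = \frac{\left(101 + 404\right) - 4447202}{-1528712} = \left(505 - 4447202\right) \left(- \frac{1}{1528712}\right) = \left(-4446697\right) \left(- \frac{1}{1528712}\right) = \frac{4446697}{1528712}$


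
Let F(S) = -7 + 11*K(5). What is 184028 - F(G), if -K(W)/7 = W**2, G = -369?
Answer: 185960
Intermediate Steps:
K(W) = -7*W**2
F(S) = -1932 (F(S) = -7 + 11*(-7*5**2) = -7 + 11*(-7*25) = -7 + 11*(-175) = -7 - 1925 = -1932)
184028 - F(G) = 184028 - 1*(-1932) = 184028 + 1932 = 185960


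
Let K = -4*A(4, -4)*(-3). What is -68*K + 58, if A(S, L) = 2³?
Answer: -6470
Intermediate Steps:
A(S, L) = 8
K = 96 (K = -4*8*(-3) = -32*(-3) = 96)
-68*K + 58 = -68*96 + 58 = -6528 + 58 = -6470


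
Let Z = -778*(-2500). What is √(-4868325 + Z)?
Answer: 5*I*√116933 ≈ 1709.8*I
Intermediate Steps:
Z = 1945000
√(-4868325 + Z) = √(-4868325 + 1945000) = √(-2923325) = 5*I*√116933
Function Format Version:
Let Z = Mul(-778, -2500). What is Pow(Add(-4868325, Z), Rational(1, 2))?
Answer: Mul(5, I, Pow(116933, Rational(1, 2))) ≈ Mul(1709.8, I)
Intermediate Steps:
Z = 1945000
Pow(Add(-4868325, Z), Rational(1, 2)) = Pow(Add(-4868325, 1945000), Rational(1, 2)) = Pow(-2923325, Rational(1, 2)) = Mul(5, I, Pow(116933, Rational(1, 2)))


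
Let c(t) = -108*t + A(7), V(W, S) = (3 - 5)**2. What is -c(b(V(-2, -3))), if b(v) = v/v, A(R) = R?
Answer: 101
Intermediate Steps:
V(W, S) = 4 (V(W, S) = (-2)**2 = 4)
b(v) = 1
c(t) = 7 - 108*t (c(t) = -108*t + 7 = 7 - 108*t)
-c(b(V(-2, -3))) = -(7 - 108*1) = -(7 - 108) = -1*(-101) = 101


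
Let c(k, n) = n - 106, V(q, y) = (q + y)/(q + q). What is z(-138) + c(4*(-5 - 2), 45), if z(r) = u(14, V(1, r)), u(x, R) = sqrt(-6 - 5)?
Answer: -61 + I*sqrt(11) ≈ -61.0 + 3.3166*I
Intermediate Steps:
V(q, y) = (q + y)/(2*q) (V(q, y) = (q + y)/((2*q)) = (q + y)*(1/(2*q)) = (q + y)/(2*q))
u(x, R) = I*sqrt(11) (u(x, R) = sqrt(-11) = I*sqrt(11))
c(k, n) = -106 + n
z(r) = I*sqrt(11)
z(-138) + c(4*(-5 - 2), 45) = I*sqrt(11) + (-106 + 45) = I*sqrt(11) - 61 = -61 + I*sqrt(11)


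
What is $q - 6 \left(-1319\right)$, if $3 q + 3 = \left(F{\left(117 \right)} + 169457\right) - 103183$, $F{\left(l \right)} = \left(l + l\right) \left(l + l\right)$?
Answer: $\frac{144769}{3} \approx 48256.0$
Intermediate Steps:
$F{\left(l \right)} = 4 l^{2}$ ($F{\left(l \right)} = 2 l 2 l = 4 l^{2}$)
$q = \frac{121027}{3}$ ($q = -1 + \frac{\left(4 \cdot 117^{2} + 169457\right) - 103183}{3} = -1 + \frac{\left(4 \cdot 13689 + 169457\right) - 103183}{3} = -1 + \frac{\left(54756 + 169457\right) - 103183}{3} = -1 + \frac{224213 - 103183}{3} = -1 + \frac{1}{3} \cdot 121030 = -1 + \frac{121030}{3} = \frac{121027}{3} \approx 40342.0$)
$q - 6 \left(-1319\right) = \frac{121027}{3} - 6 \left(-1319\right) = \frac{121027}{3} - -7914 = \frac{121027}{3} + 7914 = \frac{144769}{3}$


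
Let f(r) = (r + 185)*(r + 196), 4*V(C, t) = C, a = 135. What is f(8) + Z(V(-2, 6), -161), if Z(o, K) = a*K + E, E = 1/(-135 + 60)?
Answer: 1322774/75 ≈ 17637.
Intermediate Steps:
V(C, t) = C/4
f(r) = (185 + r)*(196 + r)
E = -1/75 (E = 1/(-75) = -1/75 ≈ -0.013333)
Z(o, K) = -1/75 + 135*K (Z(o, K) = 135*K - 1/75 = -1/75 + 135*K)
f(8) + Z(V(-2, 6), -161) = (36260 + 8**2 + 381*8) + (-1/75 + 135*(-161)) = (36260 + 64 + 3048) + (-1/75 - 21735) = 39372 - 1630126/75 = 1322774/75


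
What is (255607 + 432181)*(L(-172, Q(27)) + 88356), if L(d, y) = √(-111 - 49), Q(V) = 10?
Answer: 60770196528 + 2751152*I*√10 ≈ 6.077e+10 + 8.6999e+6*I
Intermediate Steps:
L(d, y) = 4*I*√10 (L(d, y) = √(-160) = 4*I*√10)
(255607 + 432181)*(L(-172, Q(27)) + 88356) = (255607 + 432181)*(4*I*√10 + 88356) = 687788*(88356 + 4*I*√10) = 60770196528 + 2751152*I*√10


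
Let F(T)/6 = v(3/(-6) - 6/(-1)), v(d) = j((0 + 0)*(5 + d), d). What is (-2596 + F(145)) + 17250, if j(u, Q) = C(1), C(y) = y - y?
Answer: 14654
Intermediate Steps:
C(y) = 0
j(u, Q) = 0
v(d) = 0
F(T) = 0 (F(T) = 6*0 = 0)
(-2596 + F(145)) + 17250 = (-2596 + 0) + 17250 = -2596 + 17250 = 14654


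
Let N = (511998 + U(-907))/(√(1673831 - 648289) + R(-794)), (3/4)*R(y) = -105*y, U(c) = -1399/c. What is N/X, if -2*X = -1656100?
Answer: 73744113298/13256437806160569 - 92876717*√1025542/1855901292862479660 ≈ 5.5122e-6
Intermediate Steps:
R(y) = -140*y (R(y) = 4*(-105*y)/3 = -140*y)
X = 828050 (X = -½*(-1656100) = 828050)
N = 464383585/(907*(111160 + √1025542)) (N = (511998 - 1399/(-907))/(√(1673831 - 648289) - 140*(-794)) = (511998 - 1399*(-1/907))/(√1025542 + 111160) = (511998 + 1399/907)/(111160 + √1025542) = 464383585/(907*(111160 + √1025542)) ≈ 4.5644)
N/X = (3687205664900/800461192329 - 464383585*√1025542/11206456692606)/828050 = (3687205664900/800461192329 - 464383585*√1025542/11206456692606)*(1/828050) = 73744113298/13256437806160569 - 92876717*√1025542/1855901292862479660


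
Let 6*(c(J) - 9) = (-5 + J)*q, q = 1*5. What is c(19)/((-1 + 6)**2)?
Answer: 62/75 ≈ 0.82667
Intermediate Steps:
q = 5
c(J) = 29/6 + 5*J/6 (c(J) = 9 + ((-5 + J)*5)/6 = 9 + (-25 + 5*J)/6 = 9 + (-25/6 + 5*J/6) = 29/6 + 5*J/6)
c(19)/((-1 + 6)**2) = (29/6 + (5/6)*19)/((-1 + 6)**2) = (29/6 + 95/6)/(5**2) = (62/3)/25 = (1/25)*(62/3) = 62/75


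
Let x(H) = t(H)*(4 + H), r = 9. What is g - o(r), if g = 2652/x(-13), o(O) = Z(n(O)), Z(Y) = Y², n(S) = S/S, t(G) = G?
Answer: 65/3 ≈ 21.667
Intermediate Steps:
n(S) = 1
o(O) = 1 (o(O) = 1² = 1)
x(H) = H*(4 + H)
g = 68/3 (g = 2652/((-13*(4 - 13))) = 2652/((-13*(-9))) = 2652/117 = 2652*(1/117) = 68/3 ≈ 22.667)
g - o(r) = 68/3 - 1*1 = 68/3 - 1 = 65/3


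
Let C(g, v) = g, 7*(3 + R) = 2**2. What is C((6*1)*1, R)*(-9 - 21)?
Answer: -180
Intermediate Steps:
R = -17/7 (R = -3 + (1/7)*2**2 = -3 + (1/7)*4 = -3 + 4/7 = -17/7 ≈ -2.4286)
C((6*1)*1, R)*(-9 - 21) = ((6*1)*1)*(-9 - 21) = (6*1)*(-30) = 6*(-30) = -180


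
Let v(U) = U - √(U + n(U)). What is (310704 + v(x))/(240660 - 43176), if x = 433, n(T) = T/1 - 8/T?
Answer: 311137/197484 - √162362010/85510572 ≈ 1.5754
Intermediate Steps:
n(T) = T - 8/T (n(T) = T*1 - 8/T = T - 8/T)
v(U) = U - √(-8/U + 2*U) (v(U) = U - √(U + (U - 8/U)) = U - √(-8/U + 2*U))
(310704 + v(x))/(240660 - 43176) = (310704 + (433 - √(-8/433 + 2*433)))/(240660 - 43176) = (310704 + (433 - √(-8*1/433 + 866)))/197484 = (310704 + (433 - √(-8/433 + 866)))*(1/197484) = (310704 + (433 - √(374970/433)))*(1/197484) = (310704 + (433 - √162362010/433))*(1/197484) = (311137 - √162362010/433)*(1/197484) = 311137/197484 - √162362010/85510572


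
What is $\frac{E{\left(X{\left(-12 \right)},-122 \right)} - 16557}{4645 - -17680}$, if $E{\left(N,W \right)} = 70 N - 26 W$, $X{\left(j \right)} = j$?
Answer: $- \frac{569}{893} \approx -0.63718$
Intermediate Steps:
$E{\left(N,W \right)} = - 26 W + 70 N$
$\frac{E{\left(X{\left(-12 \right)},-122 \right)} - 16557}{4645 - -17680} = \frac{\left(\left(-26\right) \left(-122\right) + 70 \left(-12\right)\right) - 16557}{4645 - -17680} = \frac{\left(3172 - 840\right) - 16557}{4645 + 17680} = \frac{2332 - 16557}{22325} = \left(-14225\right) \frac{1}{22325} = - \frac{569}{893}$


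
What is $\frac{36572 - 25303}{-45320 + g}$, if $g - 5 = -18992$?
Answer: $- \frac{11269}{64307} \approx -0.17524$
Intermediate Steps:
$g = -18987$ ($g = 5 - 18992 = -18987$)
$\frac{36572 - 25303}{-45320 + g} = \frac{36572 - 25303}{-45320 - 18987} = \frac{36572 - 25303}{-64307} = 11269 \left(- \frac{1}{64307}\right) = - \frac{11269}{64307}$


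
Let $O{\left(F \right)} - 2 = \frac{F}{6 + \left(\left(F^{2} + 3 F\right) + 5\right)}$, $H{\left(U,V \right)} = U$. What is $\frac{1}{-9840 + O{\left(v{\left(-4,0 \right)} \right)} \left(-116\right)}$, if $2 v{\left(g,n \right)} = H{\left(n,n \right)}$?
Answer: $- \frac{1}{10072} \approx -9.9285 \cdot 10^{-5}$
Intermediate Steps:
$v{\left(g,n \right)} = \frac{n}{2}$
$O{\left(F \right)} = 2 + \frac{F}{11 + F^{2} + 3 F}$ ($O{\left(F \right)} = 2 + \frac{F}{6 + \left(\left(F^{2} + 3 F\right) + 5\right)} = 2 + \frac{F}{6 + \left(5 + F^{2} + 3 F\right)} = 2 + \frac{F}{11 + F^{2} + 3 F}$)
$\frac{1}{-9840 + O{\left(v{\left(-4,0 \right)} \right)} \left(-116\right)} = \frac{1}{-9840 + \frac{22 + 2 \left(\frac{1}{2} \cdot 0\right)^{2} + 7 \cdot \frac{1}{2} \cdot 0}{11 + \left(\frac{1}{2} \cdot 0\right)^{2} + 3 \cdot \frac{1}{2} \cdot 0} \left(-116\right)} = \frac{1}{-9840 + \frac{22 + 2 \cdot 0^{2} + 7 \cdot 0}{11 + 0^{2} + 3 \cdot 0} \left(-116\right)} = \frac{1}{-9840 + \frac{22 + 2 \cdot 0 + 0}{11 + 0 + 0} \left(-116\right)} = \frac{1}{-9840 + \frac{22 + 0 + 0}{11} \left(-116\right)} = \frac{1}{-9840 + \frac{1}{11} \cdot 22 \left(-116\right)} = \frac{1}{-9840 + 2 \left(-116\right)} = \frac{1}{-9840 - 232} = \frac{1}{-10072} = - \frac{1}{10072}$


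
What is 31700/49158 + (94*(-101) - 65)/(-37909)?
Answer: 835808311/931765311 ≈ 0.89702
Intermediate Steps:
31700/49158 + (94*(-101) - 65)/(-37909) = 31700*(1/49158) + (-9494 - 65)*(-1/37909) = 15850/24579 - 9559*(-1/37909) = 15850/24579 + 9559/37909 = 835808311/931765311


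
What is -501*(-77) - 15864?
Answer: 22713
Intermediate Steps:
-501*(-77) - 15864 = 38577 - 15864 = 22713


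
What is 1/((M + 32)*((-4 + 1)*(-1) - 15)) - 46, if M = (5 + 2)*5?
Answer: -36985/804 ≈ -46.001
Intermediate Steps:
M = 35 (M = 7*5 = 35)
1/((M + 32)*((-4 + 1)*(-1) - 15)) - 46 = 1/((35 + 32)*((-4 + 1)*(-1) - 15)) - 46 = 1/(67*(-3*(-1) - 15)) - 46 = 1/(67*(3 - 15)) - 46 = (1/67)/(-12) - 46 = (1/67)*(-1/12) - 46 = -1/804 - 46 = -36985/804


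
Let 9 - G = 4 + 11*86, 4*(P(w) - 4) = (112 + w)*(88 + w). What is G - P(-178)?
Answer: -2430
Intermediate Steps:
P(w) = 4 + (88 + w)*(112 + w)/4 (P(w) = 4 + ((112 + w)*(88 + w))/4 = 4 + ((88 + w)*(112 + w))/4 = 4 + (88 + w)*(112 + w)/4)
G = -941 (G = 9 - (4 + 11*86) = 9 - (4 + 946) = 9 - 1*950 = 9 - 950 = -941)
G - P(-178) = -941 - (2468 + 50*(-178) + (1/4)*(-178)**2) = -941 - (2468 - 8900 + (1/4)*31684) = -941 - (2468 - 8900 + 7921) = -941 - 1*1489 = -941 - 1489 = -2430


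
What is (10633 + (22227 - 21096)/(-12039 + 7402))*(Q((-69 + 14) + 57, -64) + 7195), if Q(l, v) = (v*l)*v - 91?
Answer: 754155360640/4637 ≈ 1.6264e+8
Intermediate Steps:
Q(l, v) = -91 + l*v² (Q(l, v) = (l*v)*v - 91 = l*v² - 91 = -91 + l*v²)
(10633 + (22227 - 21096)/(-12039 + 7402))*(Q((-69 + 14) + 57, -64) + 7195) = (10633 + (22227 - 21096)/(-12039 + 7402))*((-91 + ((-69 + 14) + 57)*(-64)²) + 7195) = (10633 + 1131/(-4637))*((-91 + (-55 + 57)*4096) + 7195) = (10633 + 1131*(-1/4637))*((-91 + 2*4096) + 7195) = (10633 - 1131/4637)*((-91 + 8192) + 7195) = 49304090*(8101 + 7195)/4637 = (49304090/4637)*15296 = 754155360640/4637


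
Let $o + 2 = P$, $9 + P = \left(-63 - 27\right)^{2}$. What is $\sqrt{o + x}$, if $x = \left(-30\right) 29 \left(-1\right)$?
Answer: $17 \sqrt{31} \approx 94.652$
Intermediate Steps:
$P = 8091$ ($P = -9 + \left(-63 - 27\right)^{2} = -9 + \left(-90\right)^{2} = -9 + 8100 = 8091$)
$o = 8089$ ($o = -2 + 8091 = 8089$)
$x = 870$ ($x = \left(-870\right) \left(-1\right) = 870$)
$\sqrt{o + x} = \sqrt{8089 + 870} = \sqrt{8959} = 17 \sqrt{31}$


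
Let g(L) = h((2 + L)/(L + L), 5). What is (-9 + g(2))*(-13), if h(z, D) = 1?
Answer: 104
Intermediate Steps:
g(L) = 1
(-9 + g(2))*(-13) = (-9 + 1)*(-13) = -8*(-13) = 104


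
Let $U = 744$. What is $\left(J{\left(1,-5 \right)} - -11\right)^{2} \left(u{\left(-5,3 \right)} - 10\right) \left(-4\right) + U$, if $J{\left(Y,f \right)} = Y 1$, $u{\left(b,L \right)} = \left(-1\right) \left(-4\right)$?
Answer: $4200$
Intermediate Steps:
$u{\left(b,L \right)} = 4$
$J{\left(Y,f \right)} = Y$
$\left(J{\left(1,-5 \right)} - -11\right)^{2} \left(u{\left(-5,3 \right)} - 10\right) \left(-4\right) + U = \left(1 - -11\right)^{2} \left(4 - 10\right) \left(-4\right) + 744 = \left(1 + 11\right)^{2} \left(\left(-6\right) \left(-4\right)\right) + 744 = 12^{2} \cdot 24 + 744 = 144 \cdot 24 + 744 = 3456 + 744 = 4200$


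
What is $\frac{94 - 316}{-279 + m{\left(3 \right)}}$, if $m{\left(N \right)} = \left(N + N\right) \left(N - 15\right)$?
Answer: $\frac{74}{117} \approx 0.63248$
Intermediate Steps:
$m{\left(N \right)} = 2 N \left(-15 + N\right)$
$\frac{94 - 316}{-279 + m{\left(3 \right)}} = \frac{94 - 316}{-279 + 2 \cdot 3 \left(-15 + 3\right)} = - \frac{222}{-279 + 2 \cdot 3 \left(-12\right)} = - \frac{222}{-279 - 72} = - \frac{222}{-351} = \left(-222\right) \left(- \frac{1}{351}\right) = \frac{74}{117}$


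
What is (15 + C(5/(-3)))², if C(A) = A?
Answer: 1600/9 ≈ 177.78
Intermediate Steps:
(15 + C(5/(-3)))² = (15 + 5/(-3))² = (15 + 5*(-⅓))² = (15 - 5/3)² = (40/3)² = 1600/9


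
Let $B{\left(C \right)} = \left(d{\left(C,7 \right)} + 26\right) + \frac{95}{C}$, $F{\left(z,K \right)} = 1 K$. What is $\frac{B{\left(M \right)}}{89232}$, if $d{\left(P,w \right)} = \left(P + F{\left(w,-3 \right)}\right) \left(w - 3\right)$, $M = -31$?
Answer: $- \frac{3505}{2766192} \approx -0.0012671$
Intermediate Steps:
$F{\left(z,K \right)} = K$
$d{\left(P,w \right)} = \left(-3 + P\right) \left(-3 + w\right)$ ($d{\left(P,w \right)} = \left(P - 3\right) \left(w - 3\right) = \left(-3 + P\right) \left(-3 + w\right)$)
$B{\left(C \right)} = 14 + 4 C + \frac{95}{C}$ ($B{\left(C \right)} = \left(\left(9 - 3 C - 21 + C 7\right) + 26\right) + \frac{95}{C} = \left(\left(9 - 3 C - 21 + 7 C\right) + 26\right) + \frac{95}{C} = \left(\left(-12 + 4 C\right) + 26\right) + \frac{95}{C} = \left(14 + 4 C\right) + \frac{95}{C} = 14 + 4 C + \frac{95}{C}$)
$\frac{B{\left(M \right)}}{89232} = \frac{14 + 4 \left(-31\right) + \frac{95}{-31}}{89232} = \left(14 - 124 + 95 \left(- \frac{1}{31}\right)\right) \frac{1}{89232} = \left(14 - 124 - \frac{95}{31}\right) \frac{1}{89232} = \left(- \frac{3505}{31}\right) \frac{1}{89232} = - \frac{3505}{2766192}$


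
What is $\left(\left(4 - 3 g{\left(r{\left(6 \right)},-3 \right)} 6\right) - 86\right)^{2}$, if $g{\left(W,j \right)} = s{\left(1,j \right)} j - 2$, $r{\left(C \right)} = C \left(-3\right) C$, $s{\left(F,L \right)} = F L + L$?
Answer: $136900$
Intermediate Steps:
$s{\left(F,L \right)} = L + F L$
$r{\left(C \right)} = - 3 C^{2}$ ($r{\left(C \right)} = - 3 C C = - 3 C^{2}$)
$g{\left(W,j \right)} = -2 + 2 j^{2}$ ($g{\left(W,j \right)} = j \left(1 + 1\right) j - 2 = j 2 j - 2 = 2 j j - 2 = 2 j^{2} - 2 = -2 + 2 j^{2}$)
$\left(\left(4 - 3 g{\left(r{\left(6 \right)},-3 \right)} 6\right) - 86\right)^{2} = \left(\left(4 - 3 \left(-2 + 2 \left(-3\right)^{2}\right) 6\right) - 86\right)^{2} = \left(\left(4 - 3 \left(-2 + 2 \cdot 9\right) 6\right) - 86\right)^{2} = \left(\left(4 - 3 \left(-2 + 18\right) 6\right) - 86\right)^{2} = \left(\left(4 - 3 \cdot 16 \cdot 6\right) - 86\right)^{2} = \left(\left(4 - 288\right) - 86\right)^{2} = \left(-284 - 86\right)^{2} = \left(-370\right)^{2} = 136900$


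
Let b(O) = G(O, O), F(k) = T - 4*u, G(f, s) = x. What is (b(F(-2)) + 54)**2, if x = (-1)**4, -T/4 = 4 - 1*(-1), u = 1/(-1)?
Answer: 3025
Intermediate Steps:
u = -1
T = -20 (T = -4*(4 - 1*(-1)) = -4*(4 + 1) = -4*5 = -20)
x = 1
G(f, s) = 1
F(k) = -16 (F(k) = -20 - 4*(-1) = -20 + 4 = -16)
b(O) = 1
(b(F(-2)) + 54)**2 = (1 + 54)**2 = 55**2 = 3025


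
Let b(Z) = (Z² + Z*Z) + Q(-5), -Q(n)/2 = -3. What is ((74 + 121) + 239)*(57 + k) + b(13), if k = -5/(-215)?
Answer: 1078960/43 ≈ 25092.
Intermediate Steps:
Q(n) = 6 (Q(n) = -2*(-3) = 6)
k = 1/43 (k = -5*(-1/215) = 1/43 ≈ 0.023256)
b(Z) = 6 + 2*Z² (b(Z) = (Z² + Z*Z) + 6 = (Z² + Z²) + 6 = 2*Z² + 6 = 6 + 2*Z²)
((74 + 121) + 239)*(57 + k) + b(13) = ((74 + 121) + 239)*(57 + 1/43) + (6 + 2*13²) = (195 + 239)*(2452/43) + (6 + 2*169) = 434*(2452/43) + (6 + 338) = 1064168/43 + 344 = 1078960/43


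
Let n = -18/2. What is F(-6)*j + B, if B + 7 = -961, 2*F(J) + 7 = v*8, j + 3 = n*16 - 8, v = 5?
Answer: -7051/2 ≈ -3525.5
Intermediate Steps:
n = -9 (n = -18*1/2 = -9)
j = -155 (j = -3 + (-9*16 - 8) = -3 + (-144 - 8) = -3 - 152 = -155)
F(J) = 33/2 (F(J) = -7/2 + (5*8)/2 = -7/2 + (1/2)*40 = -7/2 + 20 = 33/2)
B = -968 (B = -7 - 961 = -968)
F(-6)*j + B = (33/2)*(-155) - 968 = -5115/2 - 968 = -7051/2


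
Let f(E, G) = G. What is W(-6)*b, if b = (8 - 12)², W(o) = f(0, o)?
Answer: -96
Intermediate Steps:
W(o) = o
b = 16 (b = (-4)² = 16)
W(-6)*b = -6*16 = -96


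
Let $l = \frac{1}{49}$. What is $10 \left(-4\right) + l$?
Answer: $- \frac{1959}{49} \approx -39.98$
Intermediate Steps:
$l = \frac{1}{49} \approx 0.020408$
$10 \left(-4\right) + l = 10 \left(-4\right) + \frac{1}{49} = -40 + \frac{1}{49} = - \frac{1959}{49}$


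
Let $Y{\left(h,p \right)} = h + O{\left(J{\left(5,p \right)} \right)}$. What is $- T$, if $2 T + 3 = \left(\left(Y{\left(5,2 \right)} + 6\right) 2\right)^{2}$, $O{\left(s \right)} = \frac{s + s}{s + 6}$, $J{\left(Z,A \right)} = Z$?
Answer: $- \frac{68281}{242} \approx -282.15$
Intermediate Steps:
$O{\left(s \right)} = \frac{2 s}{6 + s}$
$Y{\left(h,p \right)} = \frac{10}{11} + h$ ($Y{\left(h,p \right)} = h + 2 \cdot 5 \frac{1}{6 + 5} = h + 2 \cdot 5 \cdot \frac{1}{11} = h + \frac{10}{11} = \frac{10}{11} + h$)
$T = \frac{68281}{242}$ ($T = - \frac{3}{2} + \frac{\left(\left(\left(\frac{10}{11} + 5\right) + 6\right) 2\right)^{2}}{2} = - \frac{3}{2} + \frac{\left(\left(\frac{65}{11} + 6\right) 2\right)^{2}}{2} = - \frac{3}{2} + \frac{\left(\frac{131}{11} \cdot 2\right)^{2}}{2} = - \frac{3}{2} + \frac{\left(\frac{262}{11}\right)^{2}}{2} = - \frac{3}{2} + \frac{1}{2} \cdot \frac{68644}{121} = - \frac{3}{2} + \frac{34322}{121} = \frac{68281}{242} \approx 282.15$)
$- T = \left(-1\right) \frac{68281}{242} = - \frac{68281}{242}$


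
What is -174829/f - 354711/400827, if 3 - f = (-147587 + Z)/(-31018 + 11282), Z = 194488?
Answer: -65860057010647/2025302483 ≈ -32519.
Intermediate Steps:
f = 106109/19736 (f = 3 - (-147587 + 194488)/(-31018 + 11282) = 3 - 46901/(-19736) = 3 - 46901*(-1)/19736 = 3 - 1*(-46901/19736) = 3 + 46901/19736 = 106109/19736 ≈ 5.3764)
-174829/f - 354711/400827 = -174829/106109/19736 - 354711/400827 = -174829*19736/106109 - 354711*1/400827 = -3450425144/106109 - 16891/19087 = -65860057010647/2025302483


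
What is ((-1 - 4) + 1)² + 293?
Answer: 309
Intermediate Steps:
((-1 - 4) + 1)² + 293 = (-5 + 1)² + 293 = (-4)² + 293 = 16 + 293 = 309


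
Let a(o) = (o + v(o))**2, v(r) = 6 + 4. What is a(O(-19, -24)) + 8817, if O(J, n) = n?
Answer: 9013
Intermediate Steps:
v(r) = 10
a(o) = (10 + o)**2 (a(o) = (o + 10)**2 = (10 + o)**2)
a(O(-19, -24)) + 8817 = (10 - 24)**2 + 8817 = (-14)**2 + 8817 = 196 + 8817 = 9013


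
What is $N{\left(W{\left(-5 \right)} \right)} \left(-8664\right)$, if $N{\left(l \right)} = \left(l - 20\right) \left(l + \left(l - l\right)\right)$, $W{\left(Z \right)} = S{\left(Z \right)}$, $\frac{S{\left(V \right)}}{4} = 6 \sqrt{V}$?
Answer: $24952320 + 4158720 i \sqrt{5} \approx 2.4952 \cdot 10^{7} + 9.2992 \cdot 10^{6} i$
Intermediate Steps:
$S{\left(V \right)} = 24 \sqrt{V}$ ($S{\left(V \right)} = 4 \cdot 6 \sqrt{V} = 24 \sqrt{V}$)
$W{\left(Z \right)} = 24 \sqrt{Z}$
$N{\left(l \right)} = l \left(-20 + l\right)$ ($N{\left(l \right)} = \left(-20 + l\right) \left(l + 0\right) = \left(-20 + l\right) l = l \left(-20 + l\right)$)
$N{\left(W{\left(-5 \right)} \right)} \left(-8664\right) = 24 \sqrt{-5} \left(-20 + 24 \sqrt{-5}\right) \left(-8664\right) = 24 i \sqrt{5} \left(-20 + 24 i \sqrt{5}\right) \left(-8664\right) = - 207936 i \sqrt{5} \left(-20 + 24 i \sqrt{5}\right)$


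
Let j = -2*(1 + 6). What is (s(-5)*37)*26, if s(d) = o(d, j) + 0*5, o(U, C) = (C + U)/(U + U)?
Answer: 9139/5 ≈ 1827.8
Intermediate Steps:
j = -14 (j = -2*7 = -14)
o(U, C) = (C + U)/(2*U) (o(U, C) = (C + U)/((2*U)) = (C + U)*(1/(2*U)) = (C + U)/(2*U))
s(d) = (-14 + d)/(2*d) (s(d) = (-14 + d)/(2*d) + 0*5 = (-14 + d)/(2*d) + 0 = (-14 + d)/(2*d))
(s(-5)*37)*26 = (((½)*(-14 - 5)/(-5))*37)*26 = (((½)*(-⅕)*(-19))*37)*26 = ((19/10)*37)*26 = (703/10)*26 = 9139/5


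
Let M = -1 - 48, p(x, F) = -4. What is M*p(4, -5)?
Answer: 196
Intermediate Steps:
M = -49
M*p(4, -5) = -49*(-4) = 196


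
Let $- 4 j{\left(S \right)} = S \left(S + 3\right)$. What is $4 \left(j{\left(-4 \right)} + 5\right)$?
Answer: $16$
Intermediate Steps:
$j{\left(S \right)} = - \frac{S \left(3 + S\right)}{4}$ ($j{\left(S \right)} = - \frac{S \left(S + 3\right)}{4} = - \frac{S \left(3 + S\right)}{4}$)
$4 \left(j{\left(-4 \right)} + 5\right) = 4 \left(\left(- \frac{1}{4}\right) \left(-4\right) \left(3 - 4\right) + 5\right) = 4 \left(\left(- \frac{1}{4}\right) \left(-4\right) \left(-1\right) + 5\right) = 4 \left(-1 + 5\right) = 4 \cdot 4 = 16$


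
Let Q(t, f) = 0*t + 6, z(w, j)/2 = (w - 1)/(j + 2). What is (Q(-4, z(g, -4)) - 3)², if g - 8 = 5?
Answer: 9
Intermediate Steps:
g = 13 (g = 8 + 5 = 13)
z(w, j) = 2*(-1 + w)/(2 + j) (z(w, j) = 2*((w - 1)/(j + 2)) = 2*((-1 + w)/(2 + j)) = 2*(-1 + w)/(2 + j))
Q(t, f) = 6 (Q(t, f) = 0 + 6 = 6)
(Q(-4, z(g, -4)) - 3)² = (6 - 3)² = 3² = 9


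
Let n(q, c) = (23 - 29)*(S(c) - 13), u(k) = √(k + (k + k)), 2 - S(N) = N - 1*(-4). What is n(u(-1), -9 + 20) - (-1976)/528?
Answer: 10543/66 ≈ 159.74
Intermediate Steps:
S(N) = -2 - N (S(N) = 2 - (N - 1*(-4)) = 2 - (N + 4) = 2 - (4 + N) = 2 + (-4 - N) = -2 - N)
u(k) = √3*√k (u(k) = √(k + 2*k) = √(3*k) = √3*√k)
n(q, c) = 90 + 6*c (n(q, c) = (23 - 29)*((-2 - c) - 13) = -6*(-15 - c) = 90 + 6*c)
n(u(-1), -9 + 20) - (-1976)/528 = (90 + 6*(-9 + 20)) - (-1976)/528 = (90 + 6*11) - (-1976)/528 = (90 + 66) - 1*(-247/66) = 156 + 247/66 = 10543/66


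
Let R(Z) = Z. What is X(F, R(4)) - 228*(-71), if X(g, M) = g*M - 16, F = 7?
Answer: 16200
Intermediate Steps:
X(g, M) = -16 + M*g (X(g, M) = M*g - 16 = -16 + M*g)
X(F, R(4)) - 228*(-71) = (-16 + 4*7) - 228*(-71) = (-16 + 28) + 16188 = 12 + 16188 = 16200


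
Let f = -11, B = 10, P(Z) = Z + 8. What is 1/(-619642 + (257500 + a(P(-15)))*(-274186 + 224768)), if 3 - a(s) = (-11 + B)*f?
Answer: -1/12725359298 ≈ -7.8583e-11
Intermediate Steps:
P(Z) = 8 + Z
a(s) = -8 (a(s) = 3 - (-11 + 10)*(-11) = 3 - (-1)*(-11) = 3 - 1*11 = 3 - 11 = -8)
1/(-619642 + (257500 + a(P(-15)))*(-274186 + 224768)) = 1/(-619642 + (257500 - 8)*(-274186 + 224768)) = 1/(-619642 + 257492*(-49418)) = 1/(-619642 - 12724739656) = 1/(-12725359298) = -1/12725359298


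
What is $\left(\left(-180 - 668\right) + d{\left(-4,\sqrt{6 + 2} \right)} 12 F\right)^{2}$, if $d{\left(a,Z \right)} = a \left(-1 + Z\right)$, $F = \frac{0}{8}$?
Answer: $719104$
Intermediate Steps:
$F = 0$ ($F = 0 \cdot \frac{1}{8} = 0$)
$\left(\left(-180 - 668\right) + d{\left(-4,\sqrt{6 + 2} \right)} 12 F\right)^{2} = \left(\left(-180 - 668\right) + - 4 \left(-1 + \sqrt{6 + 2}\right) 12 \cdot 0\right)^{2} = \left(\left(-180 - 668\right) + - 4 \left(-1 + \sqrt{8}\right) 12 \cdot 0\right)^{2} = \left(-848 + - 4 \left(-1 + 2 \sqrt{2}\right) 12 \cdot 0\right)^{2} = \left(-848 + \left(4 - 8 \sqrt{2}\right) 12 \cdot 0\right)^{2} = \left(-848 + \left(48 - 96 \sqrt{2}\right) 0\right)^{2} = \left(-848 + 0\right)^{2} = \left(-848\right)^{2} = 719104$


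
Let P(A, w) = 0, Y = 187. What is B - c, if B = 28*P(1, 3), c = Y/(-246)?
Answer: 187/246 ≈ 0.76016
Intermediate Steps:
c = -187/246 (c = 187/(-246) = 187*(-1/246) = -187/246 ≈ -0.76016)
B = 0 (B = 28*0 = 0)
B - c = 0 - 1*(-187/246) = 0 + 187/246 = 187/246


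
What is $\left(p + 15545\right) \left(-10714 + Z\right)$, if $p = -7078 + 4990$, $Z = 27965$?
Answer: $232146707$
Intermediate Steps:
$p = -2088$
$\left(p + 15545\right) \left(-10714 + Z\right) = \left(-2088 + 15545\right) \left(-10714 + 27965\right) = 13457 \cdot 17251 = 232146707$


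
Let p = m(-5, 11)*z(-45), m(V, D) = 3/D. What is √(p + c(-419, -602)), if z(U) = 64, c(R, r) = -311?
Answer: I*√35519/11 ≈ 17.133*I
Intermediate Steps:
p = 192/11 (p = (3/11)*64 = 192/11 ≈ 17.455)
√(p + c(-419, -602)) = √(192/11 - 311) = √(-3229/11) = I*√35519/11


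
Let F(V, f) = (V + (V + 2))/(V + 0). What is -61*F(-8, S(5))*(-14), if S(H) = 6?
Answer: 2989/2 ≈ 1494.5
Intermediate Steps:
F(V, f) = (2 + 2*V)/V (F(V, f) = (V + (2 + V))/V = (2 + 2*V)/V)
-61*F(-8, S(5))*(-14) = -61*(2 + 2/(-8))*(-14) = -61*(2 + 2*(-1/8))*(-14) = -61*(2 - 1/4)*(-14) = -61*7/4*(-14) = -427/4*(-14) = 2989/2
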